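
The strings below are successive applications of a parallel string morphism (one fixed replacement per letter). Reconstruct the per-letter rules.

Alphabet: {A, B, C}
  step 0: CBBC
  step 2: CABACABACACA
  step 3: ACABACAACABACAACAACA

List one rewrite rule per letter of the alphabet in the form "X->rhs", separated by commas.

  step 2 ⇒ step 3: CABACABACACA ⇒ A·CA·BA·CA·A·CA·BA·CA·A·CA·A·CA
    A ↦ CA
    B ↦ BA
    C ↦ A

A->CA, B->BA, C->A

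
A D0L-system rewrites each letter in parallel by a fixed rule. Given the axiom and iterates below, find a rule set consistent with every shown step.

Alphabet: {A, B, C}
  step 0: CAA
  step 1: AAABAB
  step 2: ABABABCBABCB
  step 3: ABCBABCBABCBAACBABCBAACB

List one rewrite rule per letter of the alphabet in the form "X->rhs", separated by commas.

A->AB, B->CB, C->AA

  step 2 ⇒ step 3: ABABABCBABCB ⇒ AB·CB·AB·CB·AB·CB·AA·CB·AB·CB·AA·CB
    A ↦ AB
    B ↦ CB
    C ↦ AA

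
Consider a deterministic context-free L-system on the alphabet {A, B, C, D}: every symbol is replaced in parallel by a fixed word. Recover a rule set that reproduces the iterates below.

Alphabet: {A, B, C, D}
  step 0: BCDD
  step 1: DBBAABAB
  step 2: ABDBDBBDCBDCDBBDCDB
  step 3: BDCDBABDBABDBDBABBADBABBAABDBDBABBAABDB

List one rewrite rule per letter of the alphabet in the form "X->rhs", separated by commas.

  step 2 ⇒ step 3: ABDBDBBDCBDCDBBDCDB ⇒ BDC·DB·AB·DB·AB·DB·DB·AB·BA·DB·AB·BA·AB·DB·DB·AB·BA·AB·DB
    A ↦ BDC
    B ↦ DB
    C ↦ BA
    D ↦ AB

A->BDC, B->DB, C->BA, D->AB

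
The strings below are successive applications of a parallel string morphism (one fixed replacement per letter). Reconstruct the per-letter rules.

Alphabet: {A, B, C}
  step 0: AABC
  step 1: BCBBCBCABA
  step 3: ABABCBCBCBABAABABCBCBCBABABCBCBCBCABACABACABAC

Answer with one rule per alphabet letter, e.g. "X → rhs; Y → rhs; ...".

A->BCB, B->C, C->ABA

  step 0 ⇒ step 1: AABC ⇒ BCB·BCB·C·ABA
    A ↦ BCB
    B ↦ C
    C ↦ ABA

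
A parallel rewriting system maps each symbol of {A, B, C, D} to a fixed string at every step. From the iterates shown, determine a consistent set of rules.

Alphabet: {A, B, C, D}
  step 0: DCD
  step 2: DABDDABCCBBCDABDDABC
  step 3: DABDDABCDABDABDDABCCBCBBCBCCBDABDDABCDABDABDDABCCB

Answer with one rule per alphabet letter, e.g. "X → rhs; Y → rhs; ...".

  step 2 ⇒ step 3: DABDDABCCBBCDABDDABC ⇒ DAB·DDA·BC·DAB·DAB·DDA·BC·CB·CB·BC·BC·CB·DAB·DDA·BC·DAB·DAB·DDA·BC·CB
    A ↦ DDA
    B ↦ BC
    C ↦ CB
    D ↦ DAB

A->DDA, B->BC, C->CB, D->DAB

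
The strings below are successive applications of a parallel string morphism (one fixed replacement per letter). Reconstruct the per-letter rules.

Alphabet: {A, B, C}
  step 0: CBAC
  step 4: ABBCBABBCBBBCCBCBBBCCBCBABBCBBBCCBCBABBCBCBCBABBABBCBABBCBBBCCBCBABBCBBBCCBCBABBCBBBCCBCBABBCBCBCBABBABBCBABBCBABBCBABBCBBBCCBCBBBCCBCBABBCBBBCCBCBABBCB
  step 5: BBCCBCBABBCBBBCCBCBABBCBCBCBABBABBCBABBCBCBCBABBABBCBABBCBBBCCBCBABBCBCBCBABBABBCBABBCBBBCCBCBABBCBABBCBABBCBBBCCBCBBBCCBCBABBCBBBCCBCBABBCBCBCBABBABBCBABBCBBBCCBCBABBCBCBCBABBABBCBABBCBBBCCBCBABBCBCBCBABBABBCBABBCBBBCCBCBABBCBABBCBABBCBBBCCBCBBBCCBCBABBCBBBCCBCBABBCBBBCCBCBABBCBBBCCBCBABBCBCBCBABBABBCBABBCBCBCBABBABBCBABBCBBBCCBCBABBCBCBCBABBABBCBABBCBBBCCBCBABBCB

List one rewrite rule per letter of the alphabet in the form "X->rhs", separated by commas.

  step 4 ⇒ step 5: ABBCBABBCBBBCCBCBBBCCBCBABBCBBBCCBCBABBCBCBCBABBABBCBABBCBBBCCBCBABBCBBBCCBCBABBCBBBCCBCBABBCBCBCBABBABBCBABBCBABBCBABBCBBBCCBCBBBCCBCBABBCBBBCCBCBABBCB ⇒ BBC·CB·CB·ABB·CB·BBC·CB·CB·ABB·CB·CB·CB·ABB·ABB·CB·ABB·CB·CB·CB·ABB·ABB·CB·ABB·CB·BBC·CB·CB·ABB·CB·CB·CB·ABB·ABB·CB·ABB·CB·BBC·CB·CB·ABB·CB·ABB·CB·ABB·CB·BBC·CB·CB·BBC·CB·CB·ABB·CB·BBC·CB·CB·ABB·CB·CB·CB·ABB·ABB·CB·ABB·CB·BBC·CB·CB·ABB·CB·CB·CB·ABB·ABB·CB·ABB·CB·BBC·CB·CB·ABB·CB·CB·CB·ABB·ABB·CB·ABB·CB·BBC·CB·CB·ABB·CB·ABB·CB·ABB·CB·BBC·CB·CB·BBC·CB·CB·ABB·CB·BBC·CB·CB·ABB·CB·BBC·CB·CB·ABB·CB·BBC·CB·CB·ABB·CB·CB·CB·ABB·ABB·CB·ABB·CB·CB·CB·ABB·ABB·CB·ABB·CB·BBC·CB·CB·ABB·CB·CB·CB·ABB·ABB·CB·ABB·CB·BBC·CB·CB·ABB·CB
    A ↦ BBC
    B ↦ CB
    C ↦ ABB

A->BBC, B->CB, C->ABB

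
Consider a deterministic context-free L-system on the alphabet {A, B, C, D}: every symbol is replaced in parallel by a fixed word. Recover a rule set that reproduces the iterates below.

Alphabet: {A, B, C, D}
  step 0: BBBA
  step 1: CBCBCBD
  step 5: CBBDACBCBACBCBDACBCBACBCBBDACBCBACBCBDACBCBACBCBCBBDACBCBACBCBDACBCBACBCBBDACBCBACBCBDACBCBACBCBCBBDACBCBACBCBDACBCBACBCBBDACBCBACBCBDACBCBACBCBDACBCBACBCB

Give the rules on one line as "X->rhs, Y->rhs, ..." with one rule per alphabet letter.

  step 0 ⇒ step 1: BBBA ⇒ CB·CB·CB·D
    A ↦ D
    B ↦ CB
    C ↦ ACB  (constrained at step 1)
    D ↦ B  (constrained at step 1)

A->D, B->CB, C->ACB, D->B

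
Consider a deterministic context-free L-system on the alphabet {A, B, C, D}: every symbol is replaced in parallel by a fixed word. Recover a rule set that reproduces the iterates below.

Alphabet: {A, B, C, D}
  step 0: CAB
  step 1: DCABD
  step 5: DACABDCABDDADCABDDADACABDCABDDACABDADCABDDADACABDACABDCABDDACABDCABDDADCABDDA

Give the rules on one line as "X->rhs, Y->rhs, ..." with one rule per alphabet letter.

A->CAB, B->D, C->D, D->DA

  step 0 ⇒ step 1: CAB ⇒ D·CAB·D
    A ↦ CAB
    B ↦ D
    C ↦ D
    D ↦ DA  (constrained at step 1)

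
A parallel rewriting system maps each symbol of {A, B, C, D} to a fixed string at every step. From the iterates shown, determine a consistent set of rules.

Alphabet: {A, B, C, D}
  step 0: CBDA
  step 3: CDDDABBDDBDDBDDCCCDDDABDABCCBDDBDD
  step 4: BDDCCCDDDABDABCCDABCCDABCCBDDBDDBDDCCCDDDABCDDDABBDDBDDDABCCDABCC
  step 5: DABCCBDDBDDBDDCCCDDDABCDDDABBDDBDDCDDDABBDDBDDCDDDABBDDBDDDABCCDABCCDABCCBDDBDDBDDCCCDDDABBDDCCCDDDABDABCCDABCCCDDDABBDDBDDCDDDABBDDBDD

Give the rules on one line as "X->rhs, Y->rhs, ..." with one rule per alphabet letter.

A->DD, B->DAB, C->BDD, D->C

  step 4 ⇒ step 5: BDDCCCDDDABDABCCDABCCDABCCBDDBDDBDDCCCDDDABCDDDABBDDBDDDABCCDABCC ⇒ DAB·C·C·BDD·BDD·BDD·C·C·C·DD·DAB·C·DD·DAB·BDD·BDD·C·DD·DAB·BDD·BDD·C·DD·DAB·BDD·BDD·DAB·C·C·DAB·C·C·DAB·C·C·BDD·BDD·BDD·C·C·C·DD·DAB·BDD·C·C·C·DD·DAB·DAB·C·C·DAB·C·C·C·DD·DAB·BDD·BDD·C·DD·DAB·BDD·BDD
    A ↦ DD
    B ↦ DAB
    C ↦ BDD
    D ↦ C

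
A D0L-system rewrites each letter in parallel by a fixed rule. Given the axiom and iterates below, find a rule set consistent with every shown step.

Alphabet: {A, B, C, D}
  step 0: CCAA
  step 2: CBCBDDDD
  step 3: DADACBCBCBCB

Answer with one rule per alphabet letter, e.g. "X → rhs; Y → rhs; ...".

  step 2 ⇒ step 3: CBCBDDDD ⇒ D·A·D·A·CB·CB·CB·CB
    B ↦ A
    C ↦ D
    D ↦ CB
    A ↦ CC  (constrained at step 0)

A->CC, B->A, C->D, D->CB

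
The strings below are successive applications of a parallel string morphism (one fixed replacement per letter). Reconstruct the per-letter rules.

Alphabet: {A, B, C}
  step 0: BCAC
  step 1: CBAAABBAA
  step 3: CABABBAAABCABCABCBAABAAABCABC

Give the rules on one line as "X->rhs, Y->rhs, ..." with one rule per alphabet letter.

  step 0 ⇒ step 1: BCAC ⇒ C·BAA·AB·BAA
    A ↦ AB
    B ↦ C
    C ↦ BAA

A->AB, B->C, C->BAA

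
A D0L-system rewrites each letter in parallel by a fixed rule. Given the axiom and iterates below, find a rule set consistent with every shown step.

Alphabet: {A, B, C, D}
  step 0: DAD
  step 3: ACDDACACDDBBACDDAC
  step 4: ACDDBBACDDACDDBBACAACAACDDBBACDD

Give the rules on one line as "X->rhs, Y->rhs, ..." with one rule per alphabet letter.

A->AC, B->ACA, C->DD, D->B

  step 3 ⇒ step 4: ACDDACACDDBBACDDAC ⇒ AC·DD·B·B·AC·DD·AC·DD·B·B·ACA·ACA·AC·DD·B·B·AC·DD
    A ↦ AC
    B ↦ ACA
    C ↦ DD
    D ↦ B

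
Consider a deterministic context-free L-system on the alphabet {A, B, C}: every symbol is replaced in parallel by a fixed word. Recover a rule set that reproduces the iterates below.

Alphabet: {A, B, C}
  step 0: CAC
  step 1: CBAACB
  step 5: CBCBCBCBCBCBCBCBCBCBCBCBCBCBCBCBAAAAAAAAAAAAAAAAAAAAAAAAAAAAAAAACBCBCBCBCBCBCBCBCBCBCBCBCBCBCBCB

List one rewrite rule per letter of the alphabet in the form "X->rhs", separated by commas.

  step 0 ⇒ step 1: CAC ⇒ CB·AA·CB
    A ↦ AA
    C ↦ CB
    B ↦ CB  (constrained at step 1)

A->AA, B->CB, C->CB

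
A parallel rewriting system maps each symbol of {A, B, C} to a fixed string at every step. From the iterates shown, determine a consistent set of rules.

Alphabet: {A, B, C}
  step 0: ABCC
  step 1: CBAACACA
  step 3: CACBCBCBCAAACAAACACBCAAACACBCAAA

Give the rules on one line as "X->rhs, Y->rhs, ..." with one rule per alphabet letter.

A->CB, B->AA, C->CA

  step 0 ⇒ step 1: ABCC ⇒ CB·AA·CA·CA
    A ↦ CB
    B ↦ AA
    C ↦ CA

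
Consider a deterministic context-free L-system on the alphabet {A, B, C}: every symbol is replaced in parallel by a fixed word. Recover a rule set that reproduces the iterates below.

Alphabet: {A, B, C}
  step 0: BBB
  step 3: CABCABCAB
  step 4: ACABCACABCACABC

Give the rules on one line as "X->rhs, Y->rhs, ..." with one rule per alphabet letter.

  step 3 ⇒ step 4: CABCABCAB ⇒ A·CAB·C·A·CAB·C·A·CAB·C
    A ↦ CAB
    B ↦ C
    C ↦ A

A->CAB, B->C, C->A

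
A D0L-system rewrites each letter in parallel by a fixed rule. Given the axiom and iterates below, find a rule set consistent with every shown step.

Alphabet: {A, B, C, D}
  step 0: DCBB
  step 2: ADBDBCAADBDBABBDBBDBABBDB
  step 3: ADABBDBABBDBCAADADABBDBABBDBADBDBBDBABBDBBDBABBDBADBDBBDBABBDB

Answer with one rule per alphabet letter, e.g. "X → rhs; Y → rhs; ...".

A->AD, B->BDB, C->CA, D->AB

  step 2 ⇒ step 3: ADBDBCAADBDBABBDBBDBABBDB ⇒ AD·AB·BDB·AB·BDB·CA·AD·AD·AB·BDB·AB·BDB·AD·BDB·BDB·AB·BDB·BDB·AB·BDB·AD·BDB·BDB·AB·BDB
    A ↦ AD
    B ↦ BDB
    C ↦ CA
    D ↦ AB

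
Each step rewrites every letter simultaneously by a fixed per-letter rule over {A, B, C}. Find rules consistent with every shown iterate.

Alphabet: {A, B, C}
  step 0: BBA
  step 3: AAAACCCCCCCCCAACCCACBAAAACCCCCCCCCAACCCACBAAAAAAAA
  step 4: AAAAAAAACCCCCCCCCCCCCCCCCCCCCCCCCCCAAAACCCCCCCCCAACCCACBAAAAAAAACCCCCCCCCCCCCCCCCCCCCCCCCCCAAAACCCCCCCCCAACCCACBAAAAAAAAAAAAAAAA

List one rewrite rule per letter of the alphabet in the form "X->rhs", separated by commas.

  step 3 ⇒ step 4: AAAACCCCCCCCCAACCCACBAAAACCCCCCCCCAACCCACBAAAAAAAA ⇒ AA·AA·AA·AA·CCC·CCC·CCC·CCC·CCC·CCC·CCC·CCC·CCC·AA·AA·CCC·CCC·CCC·AA·CCC·ACB·AA·AA·AA·AA·CCC·CCC·CCC·CCC·CCC·CCC·CCC·CCC·CCC·AA·AA·CCC·CCC·CCC·AA·CCC·ACB·AA·AA·AA·AA·AA·AA·AA·AA
    A ↦ AA
    B ↦ ACB
    C ↦ CCC

A->AA, B->ACB, C->CCC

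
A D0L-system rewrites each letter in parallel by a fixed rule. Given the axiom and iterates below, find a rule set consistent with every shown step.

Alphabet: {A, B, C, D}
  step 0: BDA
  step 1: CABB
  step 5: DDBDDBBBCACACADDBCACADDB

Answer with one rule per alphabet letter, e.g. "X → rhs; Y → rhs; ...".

  step 0 ⇒ step 1: BDA ⇒ CA·B·B
    A ↦ B
    B ↦ CA
    D ↦ B
    C ↦ DD  (constrained at step 1)

A->B, B->CA, C->DD, D->B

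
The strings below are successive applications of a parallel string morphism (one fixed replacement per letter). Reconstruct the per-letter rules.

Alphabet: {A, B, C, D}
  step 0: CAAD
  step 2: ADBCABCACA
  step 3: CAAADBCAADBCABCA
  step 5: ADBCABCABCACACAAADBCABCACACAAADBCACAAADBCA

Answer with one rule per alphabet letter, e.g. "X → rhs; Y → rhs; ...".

A->CA, B->AD, C->B, D->A

  step 2 ⇒ step 3: ADBCABCACA ⇒ CA·A·AD·B·CA·AD·B·CA·B·CA
    A ↦ CA
    B ↦ AD
    C ↦ B
    D ↦ A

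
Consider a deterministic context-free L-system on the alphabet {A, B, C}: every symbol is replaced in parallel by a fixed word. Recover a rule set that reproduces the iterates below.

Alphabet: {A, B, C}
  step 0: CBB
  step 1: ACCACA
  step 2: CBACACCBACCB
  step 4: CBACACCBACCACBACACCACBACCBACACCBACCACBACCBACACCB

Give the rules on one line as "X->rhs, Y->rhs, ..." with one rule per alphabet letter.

  step 1 ⇒ step 2: ACCACA ⇒ CB·AC·AC·CB·AC·CB
    A ↦ CB
    C ↦ AC
  step 0 ⇒ step 1: CBB ⇒ AC·CA·CA
    B ↦ CA

A->CB, B->CA, C->AC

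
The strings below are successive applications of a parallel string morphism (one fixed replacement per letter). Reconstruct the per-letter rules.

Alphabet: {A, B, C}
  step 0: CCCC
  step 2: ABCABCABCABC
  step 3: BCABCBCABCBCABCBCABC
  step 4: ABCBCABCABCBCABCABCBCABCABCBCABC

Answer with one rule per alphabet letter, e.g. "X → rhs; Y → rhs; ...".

A->BC, B->A, C->BC

  step 3 ⇒ step 4: BCABCBCABCBCABCBCABC ⇒ A·BC·BC·A·BC·A·BC·BC·A·BC·A·BC·BC·A·BC·A·BC·BC·A·BC
    A ↦ BC
    B ↦ A
    C ↦ BC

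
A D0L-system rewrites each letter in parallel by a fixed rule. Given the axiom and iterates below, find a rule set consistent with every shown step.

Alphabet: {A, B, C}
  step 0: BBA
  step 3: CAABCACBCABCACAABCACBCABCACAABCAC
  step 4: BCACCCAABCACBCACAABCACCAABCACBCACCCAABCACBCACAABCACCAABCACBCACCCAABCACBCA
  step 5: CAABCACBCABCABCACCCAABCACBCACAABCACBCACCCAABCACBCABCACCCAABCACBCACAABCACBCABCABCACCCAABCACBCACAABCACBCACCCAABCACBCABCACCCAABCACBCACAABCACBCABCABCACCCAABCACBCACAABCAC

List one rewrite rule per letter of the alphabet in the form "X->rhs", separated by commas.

A->C, B->CAA, C->BCA

  step 4 ⇒ step 5: BCACCCAABCACBCACAABCACCAABCACBCACCCAABCACBCACAABCACCAABCACBCACCCAABCACBCA ⇒ CAA·BCA·C·BCA·BCA·BCA·C·C·CAA·BCA·C·BCA·CAA·BCA·C·BCA·C·C·CAA·BCA·C·BCA·BCA·C·C·CAA·BCA·C·BCA·CAA·BCA·C·BCA·BCA·BCA·C·C·CAA·BCA·C·BCA·CAA·BCA·C·BCA·C·C·CAA·BCA·C·BCA·BCA·C·C·CAA·BCA·C·BCA·CAA·BCA·C·BCA·BCA·BCA·C·C·CAA·BCA·C·BCA·CAA·BCA·C
    A ↦ C
    B ↦ CAA
    C ↦ BCA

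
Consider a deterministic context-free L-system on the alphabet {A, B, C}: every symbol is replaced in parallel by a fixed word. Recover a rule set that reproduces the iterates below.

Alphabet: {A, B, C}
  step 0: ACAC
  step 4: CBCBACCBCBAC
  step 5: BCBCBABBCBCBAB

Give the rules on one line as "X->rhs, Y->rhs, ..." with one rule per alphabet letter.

A->BA, B->C, C->B

  step 4 ⇒ step 5: CBCBACCBCBAC ⇒ B·C·B·C·BA·B·B·C·B·C·BA·B
    A ↦ BA
    B ↦ C
    C ↦ B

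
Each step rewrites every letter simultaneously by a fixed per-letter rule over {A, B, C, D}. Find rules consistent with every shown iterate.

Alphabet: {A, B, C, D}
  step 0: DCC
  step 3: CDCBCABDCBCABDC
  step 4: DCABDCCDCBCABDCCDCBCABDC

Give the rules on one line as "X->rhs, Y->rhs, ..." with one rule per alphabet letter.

A->B, B->C, C->DC, D->AB

  step 3 ⇒ step 4: CDCBCABDCBCABDC ⇒ DC·AB·DC·C·DC·B·C·AB·DC·C·DC·B·C·AB·DC
    A ↦ B
    B ↦ C
    C ↦ DC
    D ↦ AB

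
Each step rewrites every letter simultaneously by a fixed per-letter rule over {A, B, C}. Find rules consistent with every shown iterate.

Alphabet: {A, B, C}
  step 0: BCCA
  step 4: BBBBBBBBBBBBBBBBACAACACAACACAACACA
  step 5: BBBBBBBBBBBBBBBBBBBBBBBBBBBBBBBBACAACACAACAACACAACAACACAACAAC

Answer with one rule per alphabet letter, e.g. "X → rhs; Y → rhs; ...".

A->AC, B->BB, C->A

  step 4 ⇒ step 5: BBBBBBBBBBBBBBBBACAACACAACACAACACA ⇒ BB·BB·BB·BB·BB·BB·BB·BB·BB·BB·BB·BB·BB·BB·BB·BB·AC·A·AC·AC·A·AC·A·AC·AC·A·AC·A·AC·AC·A·AC·A·AC
    A ↦ AC
    B ↦ BB
    C ↦ A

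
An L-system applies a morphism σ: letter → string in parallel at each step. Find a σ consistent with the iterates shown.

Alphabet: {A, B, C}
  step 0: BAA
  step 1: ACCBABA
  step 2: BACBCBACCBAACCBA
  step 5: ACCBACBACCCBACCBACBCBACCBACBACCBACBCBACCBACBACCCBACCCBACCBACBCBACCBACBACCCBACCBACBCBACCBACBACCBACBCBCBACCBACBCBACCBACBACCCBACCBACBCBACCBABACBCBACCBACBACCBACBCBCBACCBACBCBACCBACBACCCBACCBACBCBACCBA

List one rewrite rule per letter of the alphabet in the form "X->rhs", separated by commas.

  step 1 ⇒ step 2: ACCBABA ⇒ BA·CB·CB·ACC·BA·ACC·BA
    A ↦ BA
    B ↦ ACC
    C ↦ CB

A->BA, B->ACC, C->CB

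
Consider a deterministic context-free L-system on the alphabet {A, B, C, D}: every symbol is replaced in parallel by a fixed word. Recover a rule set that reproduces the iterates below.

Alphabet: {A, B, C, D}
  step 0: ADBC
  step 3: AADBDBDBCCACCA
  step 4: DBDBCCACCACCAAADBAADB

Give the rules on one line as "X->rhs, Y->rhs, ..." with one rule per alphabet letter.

  step 3 ⇒ step 4: AADBDBDBCCACCA ⇒ DB·DB·C·CA·C·CA·C·CA·A·A·DB·A·A·DB
    A ↦ DB
    B ↦ CA
    C ↦ A
    D ↦ C

A->DB, B->CA, C->A, D->C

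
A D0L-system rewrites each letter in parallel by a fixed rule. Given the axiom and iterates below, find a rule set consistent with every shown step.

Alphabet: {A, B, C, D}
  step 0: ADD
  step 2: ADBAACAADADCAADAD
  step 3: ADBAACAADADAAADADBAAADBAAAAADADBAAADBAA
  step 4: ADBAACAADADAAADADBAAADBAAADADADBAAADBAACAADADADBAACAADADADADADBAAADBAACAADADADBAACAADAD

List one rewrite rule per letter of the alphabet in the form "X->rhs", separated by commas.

  step 3 ⇒ step 4: ADBAACAADADAAADADBAAADBAAAAADADBAAADBAA ⇒ AD·BAA·CA·AD·AD·AA·AD·AD·BAA·AD·BAA·AD·AD·AD·BAA·AD·BAA·CA·AD·AD·AD·BAA·CA·AD·AD·AD·AD·AD·BAA·AD·BAA·CA·AD·AD·AD·BAA·CA·AD·AD
    A ↦ AD
    B ↦ CA
    C ↦ AA
    D ↦ BAA

A->AD, B->CA, C->AA, D->BAA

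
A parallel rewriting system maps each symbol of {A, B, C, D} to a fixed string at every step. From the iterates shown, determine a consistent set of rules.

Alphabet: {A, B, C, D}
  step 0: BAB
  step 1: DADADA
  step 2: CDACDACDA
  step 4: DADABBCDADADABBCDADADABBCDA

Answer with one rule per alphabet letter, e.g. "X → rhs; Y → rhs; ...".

A->DA, B->DA, C->BB, D->C

  step 1 ⇒ step 2: DADADA ⇒ C·DA·C·DA·C·DA
    A ↦ DA
    D ↦ C
  step 0 ⇒ step 1: BAB ⇒ DA·DA·DA
    B ↦ DA
    C ↦ BB  (constrained at step 2)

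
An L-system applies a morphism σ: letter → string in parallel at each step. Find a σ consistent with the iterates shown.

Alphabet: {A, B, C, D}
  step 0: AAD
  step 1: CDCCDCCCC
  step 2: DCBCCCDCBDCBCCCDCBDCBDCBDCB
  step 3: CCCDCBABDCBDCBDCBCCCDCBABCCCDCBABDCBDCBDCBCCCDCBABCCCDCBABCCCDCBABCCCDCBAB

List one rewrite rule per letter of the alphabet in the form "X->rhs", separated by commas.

  step 2 ⇒ step 3: DCBCCCDCBDCBCCCDCBDCBDCBDCB ⇒ CCC·DCB·AB·DCB·DCB·DCB·CCC·DCB·AB·CCC·DCB·AB·DCB·DCB·DCB·CCC·DCB·AB·CCC·DCB·AB·CCC·DCB·AB·CCC·DCB·AB
    B ↦ AB
    C ↦ DCB
    D ↦ CCC
  step 0 ⇒ step 1: AAD ⇒ CDC·CDC·CCC
    A ↦ CDC

A->CDC, B->AB, C->DCB, D->CCC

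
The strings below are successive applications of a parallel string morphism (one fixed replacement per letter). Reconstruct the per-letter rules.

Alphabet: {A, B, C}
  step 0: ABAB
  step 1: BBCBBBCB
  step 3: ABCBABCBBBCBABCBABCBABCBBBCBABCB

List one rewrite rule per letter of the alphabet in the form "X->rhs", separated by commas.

  step 0 ⇒ step 1: ABAB ⇒ BB·CB·BB·CB
    A ↦ BB
    B ↦ CB
    C ↦ AB  (constrained at step 1)

A->BB, B->CB, C->AB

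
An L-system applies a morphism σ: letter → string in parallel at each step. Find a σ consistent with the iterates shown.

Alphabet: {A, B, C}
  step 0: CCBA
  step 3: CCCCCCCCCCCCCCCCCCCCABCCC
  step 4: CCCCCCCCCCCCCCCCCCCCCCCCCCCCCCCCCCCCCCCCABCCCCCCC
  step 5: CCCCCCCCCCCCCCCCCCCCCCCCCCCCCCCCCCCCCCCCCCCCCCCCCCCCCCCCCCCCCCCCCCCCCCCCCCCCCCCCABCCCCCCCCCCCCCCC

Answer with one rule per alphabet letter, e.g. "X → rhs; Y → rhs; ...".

  step 4 ⇒ step 5: CCCCCCCCCCCCCCCCCCCCCCCCCCCCCCCCCCCCCCCCABCCCCCCC ⇒ CC·CC·CC·CC·CC·CC·CC·CC·CC·CC·CC·CC·CC·CC·CC·CC·CC·CC·CC·CC·CC·CC·CC·CC·CC·CC·CC·CC·CC·CC·CC·CC·CC·CC·CC·CC·CC·CC·CC·CC·AB·C·CC·CC·CC·CC·CC·CC·CC
    A ↦ AB
    B ↦ C
    C ↦ CC

A->AB, B->C, C->CC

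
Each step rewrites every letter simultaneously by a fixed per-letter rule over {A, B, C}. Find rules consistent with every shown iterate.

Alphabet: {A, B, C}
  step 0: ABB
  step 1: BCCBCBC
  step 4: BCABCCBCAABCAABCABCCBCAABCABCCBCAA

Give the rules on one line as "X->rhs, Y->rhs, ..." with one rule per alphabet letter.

A->BCC, B->BC, C->A

  step 0 ⇒ step 1: ABB ⇒ BCC·BC·BC
    A ↦ BCC
    B ↦ BC
    C ↦ A  (constrained at step 1)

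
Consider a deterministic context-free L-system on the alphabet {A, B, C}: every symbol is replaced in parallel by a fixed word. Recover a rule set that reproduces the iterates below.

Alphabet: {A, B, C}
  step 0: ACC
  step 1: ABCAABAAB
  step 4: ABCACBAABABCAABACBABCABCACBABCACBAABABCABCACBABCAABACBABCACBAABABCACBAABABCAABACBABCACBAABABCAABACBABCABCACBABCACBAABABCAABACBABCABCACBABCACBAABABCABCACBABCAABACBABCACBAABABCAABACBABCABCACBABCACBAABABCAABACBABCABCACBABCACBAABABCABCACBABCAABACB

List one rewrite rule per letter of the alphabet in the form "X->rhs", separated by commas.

  step 0 ⇒ step 1: ACC ⇒ ABC·AAB·AAB
    A ↦ ABC
    C ↦ AAB
    B ↦ ACB  (constrained at step 1)

A->ABC, B->ACB, C->AAB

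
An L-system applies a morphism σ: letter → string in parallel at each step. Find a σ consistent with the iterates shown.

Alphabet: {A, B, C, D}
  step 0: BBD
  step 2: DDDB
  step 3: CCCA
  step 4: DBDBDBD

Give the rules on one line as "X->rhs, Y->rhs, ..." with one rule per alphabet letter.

A->D, B->A, C->DB, D->C

  step 3 ⇒ step 4: CCCA ⇒ DB·DB·DB·D
    A ↦ D
    C ↦ DB
  step 2 ⇒ step 3: DDDB ⇒ C·C·C·A
    B ↦ A
  step 2 ⇒ step 3: DDDB ⇒ C·C·C·A
    D ↦ C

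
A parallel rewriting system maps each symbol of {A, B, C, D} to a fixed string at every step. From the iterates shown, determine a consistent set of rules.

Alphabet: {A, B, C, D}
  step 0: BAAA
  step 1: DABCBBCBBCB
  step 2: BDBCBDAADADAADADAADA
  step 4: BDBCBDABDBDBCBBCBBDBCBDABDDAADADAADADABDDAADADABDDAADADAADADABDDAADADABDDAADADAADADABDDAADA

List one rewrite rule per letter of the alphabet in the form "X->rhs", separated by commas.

A->BCB, B->DA, C->A, D->BD

  step 1 ⇒ step 2: DABCBBCBBCB ⇒ BD·BCB·DA·A·DA·DA·A·DA·DA·A·DA
    A ↦ BCB
    B ↦ DA
    C ↦ A
    D ↦ BD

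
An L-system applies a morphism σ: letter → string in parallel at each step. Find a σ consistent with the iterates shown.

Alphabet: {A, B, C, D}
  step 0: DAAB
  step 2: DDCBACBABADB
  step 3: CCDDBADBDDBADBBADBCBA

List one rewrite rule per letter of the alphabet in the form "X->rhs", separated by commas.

  step 2 ⇒ step 3: DDCBACBABADB ⇒ C·C·DD·BA·DB·DD·BA·DB·BA·DB·C·BA
    A ↦ DB
    B ↦ BA
    C ↦ DD
    D ↦ C

A->DB, B->BA, C->DD, D->C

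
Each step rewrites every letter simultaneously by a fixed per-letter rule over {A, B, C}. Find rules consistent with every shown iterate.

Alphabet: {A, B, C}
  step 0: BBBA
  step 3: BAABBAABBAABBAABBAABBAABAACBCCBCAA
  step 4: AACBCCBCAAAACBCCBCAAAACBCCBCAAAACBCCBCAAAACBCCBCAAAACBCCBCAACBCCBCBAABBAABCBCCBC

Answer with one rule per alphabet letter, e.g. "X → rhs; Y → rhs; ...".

  step 3 ⇒ step 4: BAABBAABBAABBAABBAABBAABAACBCCBCAA ⇒ AA·CBC·CBC·AA·AA·CBC·CBC·AA·AA·CBC·CBC·AA·AA·CBC·CBC·AA·AA·CBC·CBC·AA·AA·CBC·CBC·AA·CBC·CBC·B·AA·B·B·AA·B·CBC·CBC
    A ↦ CBC
    B ↦ AA
    C ↦ B

A->CBC, B->AA, C->B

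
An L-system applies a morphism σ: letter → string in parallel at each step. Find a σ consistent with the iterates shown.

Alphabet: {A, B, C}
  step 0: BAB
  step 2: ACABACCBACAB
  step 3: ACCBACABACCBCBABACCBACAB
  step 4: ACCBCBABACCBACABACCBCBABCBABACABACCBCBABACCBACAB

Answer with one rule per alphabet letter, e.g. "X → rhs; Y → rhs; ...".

  step 3 ⇒ step 4: ACCBACABACCBCBABACCBACAB ⇒ AC·CB·CB·AB·AC·CB·AC·AB·AC·CB·CB·AB·CB·AB·AC·AB·AC·CB·CB·AB·AC·CB·AC·AB
    A ↦ AC
    B ↦ AB
    C ↦ CB

A->AC, B->AB, C->CB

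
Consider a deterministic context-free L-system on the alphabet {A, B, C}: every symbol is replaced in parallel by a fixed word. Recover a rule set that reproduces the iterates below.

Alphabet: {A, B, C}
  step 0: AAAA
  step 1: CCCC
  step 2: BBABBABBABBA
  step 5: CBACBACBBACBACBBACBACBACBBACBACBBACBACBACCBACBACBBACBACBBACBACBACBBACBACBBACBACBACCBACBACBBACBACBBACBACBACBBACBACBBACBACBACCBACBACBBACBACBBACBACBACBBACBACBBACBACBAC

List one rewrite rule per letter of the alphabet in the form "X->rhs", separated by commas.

A->C, B->CBA, C->BBA

  step 1 ⇒ step 2: CCCC ⇒ BBA·BBA·BBA·BBA
    C ↦ BBA
  step 0 ⇒ step 1: AAAA ⇒ C·C·C·C
    A ↦ C
    B ↦ CBA  (constrained at step 2)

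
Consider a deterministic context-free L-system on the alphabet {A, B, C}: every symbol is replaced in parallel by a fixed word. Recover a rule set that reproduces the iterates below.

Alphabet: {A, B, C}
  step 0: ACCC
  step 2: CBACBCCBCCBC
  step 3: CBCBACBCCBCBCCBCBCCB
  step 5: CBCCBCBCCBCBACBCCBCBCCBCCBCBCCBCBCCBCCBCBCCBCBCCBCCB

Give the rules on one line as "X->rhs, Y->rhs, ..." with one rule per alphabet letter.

A->BA, B->C, C->CB

  step 2 ⇒ step 3: CBACBCCBCCBC ⇒ CB·C·BA·CB·C·CB·CB·C·CB·CB·C·CB
    A ↦ BA
    B ↦ C
    C ↦ CB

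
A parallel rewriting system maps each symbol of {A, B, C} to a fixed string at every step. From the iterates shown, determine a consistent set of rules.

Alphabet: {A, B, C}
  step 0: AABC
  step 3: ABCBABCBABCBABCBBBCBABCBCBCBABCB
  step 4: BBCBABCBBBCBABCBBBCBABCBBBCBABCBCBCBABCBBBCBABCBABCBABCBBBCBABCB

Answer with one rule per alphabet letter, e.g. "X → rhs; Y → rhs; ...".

  step 3 ⇒ step 4: ABCBABCBABCBABCBBBCBABCBCBCBABCB ⇒ BB·CB·AB·CB·BB·CB·AB·CB·BB·CB·AB·CB·BB·CB·AB·CB·CB·CB·AB·CB·BB·CB·AB·CB·AB·CB·AB·CB·BB·CB·AB·CB
    A ↦ BB
    B ↦ CB
    C ↦ AB

A->BB, B->CB, C->AB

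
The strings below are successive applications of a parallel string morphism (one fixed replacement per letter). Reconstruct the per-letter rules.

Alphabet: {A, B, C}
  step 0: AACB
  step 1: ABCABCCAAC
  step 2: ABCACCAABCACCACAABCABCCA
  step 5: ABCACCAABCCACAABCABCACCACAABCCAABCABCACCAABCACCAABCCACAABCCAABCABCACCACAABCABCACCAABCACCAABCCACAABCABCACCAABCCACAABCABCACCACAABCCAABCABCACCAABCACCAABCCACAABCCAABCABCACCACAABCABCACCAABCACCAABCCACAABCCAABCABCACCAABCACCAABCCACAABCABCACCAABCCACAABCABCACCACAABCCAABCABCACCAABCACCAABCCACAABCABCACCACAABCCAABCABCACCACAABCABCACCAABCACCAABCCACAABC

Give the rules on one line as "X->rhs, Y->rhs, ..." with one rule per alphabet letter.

  step 1 ⇒ step 2: ABCABCCAAC ⇒ ABC·AC·CA·ABC·AC·CA·CA·ABC·ABC·CA
    A ↦ ABC
    B ↦ AC
    C ↦ CA

A->ABC, B->AC, C->CA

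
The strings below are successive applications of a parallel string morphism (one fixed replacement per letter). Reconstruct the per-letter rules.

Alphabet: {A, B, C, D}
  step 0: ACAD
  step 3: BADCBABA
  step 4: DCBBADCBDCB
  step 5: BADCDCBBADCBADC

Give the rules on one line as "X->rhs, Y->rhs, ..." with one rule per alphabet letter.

  step 4 ⇒ step 5: DCBBADCBDCB ⇒ B·A·DC·DC·B·B·A·DC·B·A·DC
    A ↦ B
    B ↦ DC
    C ↦ A
    D ↦ B

A->B, B->DC, C->A, D->B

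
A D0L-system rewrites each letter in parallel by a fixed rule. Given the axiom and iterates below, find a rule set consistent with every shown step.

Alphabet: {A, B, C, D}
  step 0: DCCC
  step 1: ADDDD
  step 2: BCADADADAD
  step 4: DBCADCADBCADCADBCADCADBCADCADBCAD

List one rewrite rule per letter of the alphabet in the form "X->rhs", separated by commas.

A->BC, B->CA, C->D, D->AD

  step 1 ⇒ step 2: ADDDD ⇒ BC·AD·AD·AD·AD
    A ↦ BC
    D ↦ AD
    B ↦ CA  (constrained at step 2)
  step 0 ⇒ step 1: DCCC ⇒ AD·D·D·D
    C ↦ D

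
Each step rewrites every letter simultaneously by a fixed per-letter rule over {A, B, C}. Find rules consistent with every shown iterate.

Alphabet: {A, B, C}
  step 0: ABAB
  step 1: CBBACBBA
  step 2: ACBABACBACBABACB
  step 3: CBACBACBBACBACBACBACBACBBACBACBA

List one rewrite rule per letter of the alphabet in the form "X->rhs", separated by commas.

A->CB, B->BA, C->AC

  step 2 ⇒ step 3: ACBABACBACBABACB ⇒ CB·AC·BA·CB·BA·CB·AC·BA·CB·AC·BA·CB·BA·CB·AC·BA
    A ↦ CB
    B ↦ BA
    C ↦ AC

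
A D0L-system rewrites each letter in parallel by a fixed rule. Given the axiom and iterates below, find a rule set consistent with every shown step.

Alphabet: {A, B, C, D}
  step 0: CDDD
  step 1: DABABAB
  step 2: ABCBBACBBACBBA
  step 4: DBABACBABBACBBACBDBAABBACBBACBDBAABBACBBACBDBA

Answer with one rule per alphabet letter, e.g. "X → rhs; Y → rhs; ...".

  step 1 ⇒ step 2: DABABAB ⇒ AB·CB·BA·CB·BA·CB·BA
    A ↦ CB
    B ↦ BA
    D ↦ AB
  step 0 ⇒ step 1: CDDD ⇒ D·AB·AB·AB
    C ↦ D

A->CB, B->BA, C->D, D->AB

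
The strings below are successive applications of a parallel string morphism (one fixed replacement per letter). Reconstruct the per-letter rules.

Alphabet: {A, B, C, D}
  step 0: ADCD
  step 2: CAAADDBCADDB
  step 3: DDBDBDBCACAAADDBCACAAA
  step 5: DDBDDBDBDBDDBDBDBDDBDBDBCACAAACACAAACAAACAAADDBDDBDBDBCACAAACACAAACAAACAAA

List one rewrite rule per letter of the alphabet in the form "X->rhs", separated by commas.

A->DB, B->AA, C->D, D->CA

  step 2 ⇒ step 3: CAAADDBCADDB ⇒ D·DB·DB·DB·CA·CA·AA·D·DB·CA·CA·AA
    A ↦ DB
    B ↦ AA
    C ↦ D
    D ↦ CA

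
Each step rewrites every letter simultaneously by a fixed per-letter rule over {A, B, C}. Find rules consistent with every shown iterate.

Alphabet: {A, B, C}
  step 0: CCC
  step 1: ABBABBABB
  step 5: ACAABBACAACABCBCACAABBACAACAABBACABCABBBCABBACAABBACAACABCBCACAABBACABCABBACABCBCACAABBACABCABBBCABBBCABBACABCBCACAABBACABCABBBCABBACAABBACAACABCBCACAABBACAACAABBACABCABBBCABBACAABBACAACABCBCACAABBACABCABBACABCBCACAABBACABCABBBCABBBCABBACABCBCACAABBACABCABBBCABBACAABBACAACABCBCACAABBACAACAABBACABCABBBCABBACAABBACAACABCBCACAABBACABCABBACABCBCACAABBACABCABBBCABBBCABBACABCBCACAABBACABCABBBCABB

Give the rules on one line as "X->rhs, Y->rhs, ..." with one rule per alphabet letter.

  step 0 ⇒ step 1: CCC ⇒ ABB·ABB·ABB
    C ↦ ABB
    A ↦ ACA  (constrained at step 1)
    B ↦ BC  (constrained at step 1)

A->ACA, B->BC, C->ABB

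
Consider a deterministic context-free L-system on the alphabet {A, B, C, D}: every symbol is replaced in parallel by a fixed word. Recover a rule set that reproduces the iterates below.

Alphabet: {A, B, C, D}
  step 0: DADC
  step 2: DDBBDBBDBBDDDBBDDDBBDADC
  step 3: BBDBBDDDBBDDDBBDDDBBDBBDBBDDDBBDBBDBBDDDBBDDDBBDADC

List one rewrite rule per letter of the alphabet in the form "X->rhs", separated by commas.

A->DD, B->D, C->ADC, D->BBD

  step 2 ⇒ step 3: DDBBDBBDBBDDDBBDDDBBDADC ⇒ BBD·BBD·D·D·BBD·D·D·BBD·D·D·BBD·BBD·BBD·D·D·BBD·BBD·BBD·D·D·BBD·DD·BBD·ADC
    A ↦ DD
    B ↦ D
    C ↦ ADC
    D ↦ BBD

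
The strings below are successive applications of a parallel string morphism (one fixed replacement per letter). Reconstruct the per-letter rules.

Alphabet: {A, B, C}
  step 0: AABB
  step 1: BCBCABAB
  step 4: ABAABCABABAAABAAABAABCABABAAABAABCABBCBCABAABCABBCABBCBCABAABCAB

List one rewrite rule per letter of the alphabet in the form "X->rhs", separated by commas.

  step 0 ⇒ step 1: AABB ⇒ BC·BC·AB·AB
    A ↦ BC
    B ↦ AB
    C ↦ AA  (constrained at step 1)

A->BC, B->AB, C->AA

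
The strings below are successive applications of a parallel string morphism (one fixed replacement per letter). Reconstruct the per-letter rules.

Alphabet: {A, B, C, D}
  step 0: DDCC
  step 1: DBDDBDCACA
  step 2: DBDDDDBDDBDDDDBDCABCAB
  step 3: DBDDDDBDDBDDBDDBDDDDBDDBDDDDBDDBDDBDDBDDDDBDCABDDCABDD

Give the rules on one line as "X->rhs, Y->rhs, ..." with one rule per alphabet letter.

A->B, B->DD, C->CA, D->DBD

  step 2 ⇒ step 3: DBDDDDBDDBDDDDBDCABCAB ⇒ DBD·DD·DBD·DBD·DBD·DBD·DD·DBD·DBD·DD·DBD·DBD·DBD·DBD·DD·DBD·CA·B·DD·CA·B·DD
    A ↦ B
    B ↦ DD
    C ↦ CA
    D ↦ DBD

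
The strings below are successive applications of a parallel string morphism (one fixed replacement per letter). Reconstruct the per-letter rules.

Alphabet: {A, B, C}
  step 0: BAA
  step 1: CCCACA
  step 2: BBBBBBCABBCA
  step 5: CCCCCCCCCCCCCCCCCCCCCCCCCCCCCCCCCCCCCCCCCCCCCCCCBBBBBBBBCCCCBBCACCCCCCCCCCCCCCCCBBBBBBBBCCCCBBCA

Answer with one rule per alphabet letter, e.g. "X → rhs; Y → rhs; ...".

A->CA, B->CC, C->BB

  step 1 ⇒ step 2: CCCACA ⇒ BB·BB·BB·CA·BB·CA
    A ↦ CA
    C ↦ BB
  step 0 ⇒ step 1: BAA ⇒ CC·CA·CA
    B ↦ CC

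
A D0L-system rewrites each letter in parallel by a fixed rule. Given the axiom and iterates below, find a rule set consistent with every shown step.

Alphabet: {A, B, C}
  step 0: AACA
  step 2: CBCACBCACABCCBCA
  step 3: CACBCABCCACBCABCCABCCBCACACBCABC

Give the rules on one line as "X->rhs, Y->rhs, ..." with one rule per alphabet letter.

A->BC, B->CB, C->CA

  step 2 ⇒ step 3: CBCACBCACABCCBCA ⇒ CA·CB·CA·BC·CA·CB·CA·BC·CA·BC·CB·CA·CA·CB·CA·BC
    A ↦ BC
    B ↦ CB
    C ↦ CA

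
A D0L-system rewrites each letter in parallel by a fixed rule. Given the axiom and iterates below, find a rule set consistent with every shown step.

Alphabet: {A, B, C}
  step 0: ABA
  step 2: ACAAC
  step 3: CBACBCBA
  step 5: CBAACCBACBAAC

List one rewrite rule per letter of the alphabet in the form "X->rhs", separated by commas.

  step 2 ⇒ step 3: ACAAC ⇒ CB·A·CB·CB·A
    A ↦ CB
    C ↦ A
    B ↦ C  (constrained at step 0)

A->CB, B->C, C->A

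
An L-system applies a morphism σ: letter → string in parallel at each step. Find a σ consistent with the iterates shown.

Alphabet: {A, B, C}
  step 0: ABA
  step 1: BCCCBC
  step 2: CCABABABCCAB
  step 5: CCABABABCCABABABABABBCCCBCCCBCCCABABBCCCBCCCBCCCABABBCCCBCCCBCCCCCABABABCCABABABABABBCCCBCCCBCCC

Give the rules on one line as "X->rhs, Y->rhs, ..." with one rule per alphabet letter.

A->BC, B->CC, C->AB

  step 1 ⇒ step 2: BCCCBC ⇒ CC·AB·AB·AB·CC·AB
    B ↦ CC
    C ↦ AB
  step 0 ⇒ step 1: ABA ⇒ BC·CC·BC
    A ↦ BC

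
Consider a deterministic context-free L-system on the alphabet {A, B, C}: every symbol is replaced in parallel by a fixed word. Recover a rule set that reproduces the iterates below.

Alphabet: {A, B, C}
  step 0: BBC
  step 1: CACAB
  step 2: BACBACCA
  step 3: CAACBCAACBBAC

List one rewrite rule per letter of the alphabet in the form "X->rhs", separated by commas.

  step 2 ⇒ step 3: BACBACCA ⇒ CA·AC·B·CA·AC·B·B·AC
    A ↦ AC
    B ↦ CA
    C ↦ B

A->AC, B->CA, C->B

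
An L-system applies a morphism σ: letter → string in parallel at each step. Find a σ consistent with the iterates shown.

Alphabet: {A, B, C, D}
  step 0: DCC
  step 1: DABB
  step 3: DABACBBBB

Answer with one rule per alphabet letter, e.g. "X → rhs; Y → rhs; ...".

A->B, B->AC, C->B, D->DA

  step 0 ⇒ step 1: DCC ⇒ DA·B·B
    C ↦ B
    D ↦ DA
    A ↦ B  (constrained at step 1)
    B ↦ AC  (constrained at step 1)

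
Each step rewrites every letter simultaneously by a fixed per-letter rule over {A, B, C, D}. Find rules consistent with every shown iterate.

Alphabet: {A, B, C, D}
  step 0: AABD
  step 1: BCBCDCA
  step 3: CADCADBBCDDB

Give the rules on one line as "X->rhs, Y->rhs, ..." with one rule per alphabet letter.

A->BC, B->D, C->B, D->CA

  step 0 ⇒ step 1: AABD ⇒ BC·BC·D·CA
    A ↦ BC
    B ↦ D
    D ↦ CA
    C ↦ B  (constrained at step 1)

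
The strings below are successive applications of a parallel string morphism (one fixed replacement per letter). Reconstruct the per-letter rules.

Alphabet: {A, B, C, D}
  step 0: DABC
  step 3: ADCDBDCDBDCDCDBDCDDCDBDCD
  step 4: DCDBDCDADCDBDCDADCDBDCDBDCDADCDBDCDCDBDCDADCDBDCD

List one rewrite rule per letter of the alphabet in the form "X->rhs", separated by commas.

  step 3 ⇒ step 4: ADCDBDCDBDCDCDBDCDDCDBDCD ⇒ D·CD·BD·CD·AD·CD·BD·CD·AD·CD·BD·CD·BD·CD·AD·CD·BD·CD·CD·BD·CD·AD·CD·BD·CD
    A ↦ D
    B ↦ AD
    C ↦ BD
    D ↦ CD

A->D, B->AD, C->BD, D->CD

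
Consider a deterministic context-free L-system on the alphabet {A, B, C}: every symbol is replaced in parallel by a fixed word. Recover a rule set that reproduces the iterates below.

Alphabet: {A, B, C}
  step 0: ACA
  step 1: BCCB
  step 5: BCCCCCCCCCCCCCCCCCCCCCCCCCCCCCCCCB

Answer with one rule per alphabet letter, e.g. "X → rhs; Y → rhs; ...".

  step 0 ⇒ step 1: ACA ⇒ B·CC·B
    A ↦ B
    C ↦ CC
    B ↦ A  (constrained at step 1)

A->B, B->A, C->CC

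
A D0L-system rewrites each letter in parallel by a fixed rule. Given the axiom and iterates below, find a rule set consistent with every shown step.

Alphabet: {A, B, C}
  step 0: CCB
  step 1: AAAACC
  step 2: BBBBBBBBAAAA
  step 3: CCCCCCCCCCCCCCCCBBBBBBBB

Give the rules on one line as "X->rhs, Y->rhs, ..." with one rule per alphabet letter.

A->BB, B->CC, C->AA

  step 2 ⇒ step 3: BBBBBBBBAAAA ⇒ CC·CC·CC·CC·CC·CC·CC·CC·BB·BB·BB·BB
    A ↦ BB
    B ↦ CC
  step 0 ⇒ step 1: CCB ⇒ AA·AA·CC
    C ↦ AA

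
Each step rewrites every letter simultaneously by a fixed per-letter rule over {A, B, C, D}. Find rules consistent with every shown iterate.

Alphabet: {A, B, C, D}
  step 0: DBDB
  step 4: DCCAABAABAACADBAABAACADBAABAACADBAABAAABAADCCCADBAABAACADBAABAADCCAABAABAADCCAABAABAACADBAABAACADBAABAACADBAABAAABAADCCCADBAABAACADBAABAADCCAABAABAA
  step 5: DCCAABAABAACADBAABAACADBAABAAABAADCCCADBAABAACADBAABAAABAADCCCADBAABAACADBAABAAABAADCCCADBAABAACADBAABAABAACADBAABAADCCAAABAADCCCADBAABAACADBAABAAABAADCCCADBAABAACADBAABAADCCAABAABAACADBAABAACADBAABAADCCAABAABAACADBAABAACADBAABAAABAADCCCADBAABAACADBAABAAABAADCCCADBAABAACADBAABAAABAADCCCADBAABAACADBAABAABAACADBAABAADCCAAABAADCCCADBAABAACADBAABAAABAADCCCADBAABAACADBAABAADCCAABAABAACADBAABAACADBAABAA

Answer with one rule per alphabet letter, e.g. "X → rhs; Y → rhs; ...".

A->BAA, B->CAD, C->A, D->DCC

  step 4 ⇒ step 5: DCCAABAABAACADBAABAACADBAABAACADBAABAAABAADCCCADBAABAACADBAABAADCCAABAABAADCCAABAABAACADBAABAACADBAABAACADBAABAAABAADCCCADBAABAACADBAABAADCCAABAABAA ⇒ DCC·A·A·BAA·BAA·CAD·BAA·BAA·CAD·BAA·BAA·A·BAA·DCC·CAD·BAA·BAA·CAD·BAA·BAA·A·BAA·DCC·CAD·BAA·BAA·CAD·BAA·BAA·A·BAA·DCC·CAD·BAA·BAA·CAD·BAA·BAA·BAA·CAD·BAA·BAA·DCC·A·A·A·BAA·DCC·CAD·BAA·BAA·CAD·BAA·BAA·A·BAA·DCC·CAD·BAA·BAA·CAD·BAA·BAA·DCC·A·A·BAA·BAA·CAD·BAA·BAA·CAD·BAA·BAA·DCC·A·A·BAA·BAA·CAD·BAA·BAA·CAD·BAA·BAA·A·BAA·DCC·CAD·BAA·BAA·CAD·BAA·BAA·A·BAA·DCC·CAD·BAA·BAA·CAD·BAA·BAA·A·BAA·DCC·CAD·BAA·BAA·CAD·BAA·BAA·BAA·CAD·BAA·BAA·DCC·A·A·A·BAA·DCC·CAD·BAA·BAA·CAD·BAA·BAA·A·BAA·DCC·CAD·BAA·BAA·CAD·BAA·BAA·DCC·A·A·BAA·BAA·CAD·BAA·BAA·CAD·BAA·BAA
    A ↦ BAA
    B ↦ CAD
    C ↦ A
    D ↦ DCC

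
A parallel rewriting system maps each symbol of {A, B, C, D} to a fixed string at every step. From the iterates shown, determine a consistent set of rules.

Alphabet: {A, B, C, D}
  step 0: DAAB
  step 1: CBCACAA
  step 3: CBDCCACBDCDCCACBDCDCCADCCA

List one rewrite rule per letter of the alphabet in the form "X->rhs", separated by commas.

  step 0 ⇒ step 1: DAAB ⇒ CB·CA·CA·A
    A ↦ CA
    B ↦ A
    D ↦ CB
    C ↦ DC  (constrained at step 1)

A->CA, B->A, C->DC, D->CB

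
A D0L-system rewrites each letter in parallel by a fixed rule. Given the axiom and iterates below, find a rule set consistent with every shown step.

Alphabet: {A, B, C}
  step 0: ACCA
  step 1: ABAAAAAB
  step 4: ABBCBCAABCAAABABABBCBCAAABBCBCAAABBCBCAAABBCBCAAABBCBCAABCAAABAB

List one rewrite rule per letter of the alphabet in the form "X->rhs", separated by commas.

  step 0 ⇒ step 1: ACCA ⇒ AB·AA·AA·AB
    A ↦ AB
    C ↦ AA
    B ↦ BC  (constrained at step 1)

A->AB, B->BC, C->AA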